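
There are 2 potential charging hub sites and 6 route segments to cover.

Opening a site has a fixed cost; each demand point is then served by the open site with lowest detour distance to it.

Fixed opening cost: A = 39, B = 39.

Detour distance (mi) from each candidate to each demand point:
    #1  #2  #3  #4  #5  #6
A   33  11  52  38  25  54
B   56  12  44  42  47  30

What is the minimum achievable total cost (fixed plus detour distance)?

Open {A}: assign each demand point to its cheapest open site.
  #1→A 33, #2→A 11, #3→A 52, #4→A 38, #5→A 25, #6→A 54
  detour distance 213, fixed 39 → total 252.
Compare {A, B}: detour distance 181 + fixed 78 = 259.
Compare {B}: detour distance 231 + fixed 39 = 270.

252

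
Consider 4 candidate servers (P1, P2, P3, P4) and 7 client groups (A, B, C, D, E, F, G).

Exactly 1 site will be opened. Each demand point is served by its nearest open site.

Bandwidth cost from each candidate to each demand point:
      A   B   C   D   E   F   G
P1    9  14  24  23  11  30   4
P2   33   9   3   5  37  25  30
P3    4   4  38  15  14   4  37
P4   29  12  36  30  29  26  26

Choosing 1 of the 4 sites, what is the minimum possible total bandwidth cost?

Open {P1}.
  A→P1 9, B→P1 14, C→P1 24, D→P1 23, E→P1 11, F→P1 30, G→P1 4  ⇒ total 115.
Compare {P3}: total 116.
Compare {P2}: total 142.
No size-1 selection does better; minimum is 115.

115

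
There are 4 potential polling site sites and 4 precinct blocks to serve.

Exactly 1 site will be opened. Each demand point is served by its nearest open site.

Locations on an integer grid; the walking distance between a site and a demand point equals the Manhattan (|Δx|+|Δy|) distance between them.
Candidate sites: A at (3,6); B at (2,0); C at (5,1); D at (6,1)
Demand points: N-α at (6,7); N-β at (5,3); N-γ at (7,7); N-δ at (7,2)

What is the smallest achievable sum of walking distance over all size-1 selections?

Open {D}.
  N-α→D 6, N-β→D 3, N-γ→D 7, N-δ→D 2  ⇒ total 18.
Compare {C}: total 20.
Compare {A}: total 22.
No size-1 selection does better; minimum is 18.

18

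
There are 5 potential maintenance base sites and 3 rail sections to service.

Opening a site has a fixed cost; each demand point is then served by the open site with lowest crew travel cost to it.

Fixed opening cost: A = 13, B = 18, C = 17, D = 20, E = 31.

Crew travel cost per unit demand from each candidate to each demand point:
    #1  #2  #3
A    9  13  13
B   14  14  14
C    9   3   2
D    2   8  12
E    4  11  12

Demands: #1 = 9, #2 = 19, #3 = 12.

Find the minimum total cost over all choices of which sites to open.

Open {C, D}: assign each demand point to its cheapest open site.
  #1→D 9×2=18, #2→C 19×3=57, #3→C 12×2=24
  crew travel cost 99, fixed 37 → total 136.
Compare {A, C, D}: crew travel cost 99 + fixed 50 = 149.
Compare {B, C, D}: crew travel cost 99 + fixed 55 = 154.
Compare {C, E}: crew travel cost 117 + fixed 48 = 165.
All other subsets cost ≥ 149. Minimum total cost: 136.

136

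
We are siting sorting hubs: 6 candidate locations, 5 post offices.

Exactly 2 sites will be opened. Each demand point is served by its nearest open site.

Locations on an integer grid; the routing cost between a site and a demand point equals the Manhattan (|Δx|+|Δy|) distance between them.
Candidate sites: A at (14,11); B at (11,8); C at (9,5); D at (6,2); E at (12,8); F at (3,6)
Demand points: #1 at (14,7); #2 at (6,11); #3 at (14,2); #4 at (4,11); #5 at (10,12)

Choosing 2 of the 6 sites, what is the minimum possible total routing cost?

31

Open {E, F}.
  #1→E 3, #2→F 8, #3→E 8, #4→F 6, #5→E 6  ⇒ total 31.
Compare {A, F}: total 32.
Compare {B, F}: total 32.
No size-2 selection does better; minimum is 31.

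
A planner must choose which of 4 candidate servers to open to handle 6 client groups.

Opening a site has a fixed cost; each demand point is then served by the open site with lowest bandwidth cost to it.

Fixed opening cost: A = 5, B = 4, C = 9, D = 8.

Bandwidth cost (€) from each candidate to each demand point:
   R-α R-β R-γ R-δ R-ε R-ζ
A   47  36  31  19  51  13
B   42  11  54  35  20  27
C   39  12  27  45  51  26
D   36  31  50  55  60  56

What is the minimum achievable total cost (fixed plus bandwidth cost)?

Open {A, B}: assign each demand point to its cheapest open site.
  R-α→B 42, R-β→B 11, R-γ→A 31, R-δ→A 19, R-ε→B 20, R-ζ→A 13
  bandwidth cost 136, fixed 9 → total 145.
Compare {A, B, C}: bandwidth cost 129 + fixed 18 = 147.
Compare {A, B, D}: bandwidth cost 130 + fixed 17 = 147.
Compare {A, B, C, D}: bandwidth cost 126 + fixed 26 = 152.
All other subsets cost ≥ 147. Minimum total cost: 145.

145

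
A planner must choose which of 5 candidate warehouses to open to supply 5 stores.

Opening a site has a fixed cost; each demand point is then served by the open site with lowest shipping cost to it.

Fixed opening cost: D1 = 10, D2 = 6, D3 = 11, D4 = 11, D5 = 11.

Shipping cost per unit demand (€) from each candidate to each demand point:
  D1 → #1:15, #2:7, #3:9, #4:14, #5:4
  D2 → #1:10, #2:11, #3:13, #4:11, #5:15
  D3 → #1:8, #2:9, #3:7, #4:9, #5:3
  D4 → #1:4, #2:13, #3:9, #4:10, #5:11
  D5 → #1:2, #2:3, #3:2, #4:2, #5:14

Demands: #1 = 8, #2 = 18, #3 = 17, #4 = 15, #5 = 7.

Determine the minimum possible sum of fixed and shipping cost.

177

Open {D3, D5}: assign each demand point to its cheapest open site.
  #1→D5 8×2=16, #2→D5 18×3=54, #3→D5 17×2=34, #4→D5 15×2=30, #5→D3 7×3=21
  shipping cost 155, fixed 22 → total 177.
Compare {D1, D5}: shipping cost 162 + fixed 21 = 183.
Compare {D2, D3, D5}: shipping cost 155 + fixed 28 = 183.
Compare {D1, D3, D5}: shipping cost 155 + fixed 32 = 187.
All other subsets cost ≥ 183. Minimum total cost: 177.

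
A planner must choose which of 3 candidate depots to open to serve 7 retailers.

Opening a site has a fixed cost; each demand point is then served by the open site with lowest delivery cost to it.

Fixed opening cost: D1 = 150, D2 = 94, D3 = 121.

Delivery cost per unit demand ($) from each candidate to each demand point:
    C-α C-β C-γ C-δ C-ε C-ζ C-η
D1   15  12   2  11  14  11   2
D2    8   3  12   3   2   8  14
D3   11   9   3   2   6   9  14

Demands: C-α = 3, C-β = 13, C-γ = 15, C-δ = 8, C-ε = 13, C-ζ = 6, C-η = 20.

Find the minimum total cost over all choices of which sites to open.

Open {D1, D2}: assign each demand point to its cheapest open site.
  C-α→D2 3×8=24, C-β→D2 13×3=39, C-γ→D1 15×2=30, C-δ→D2 8×3=24, C-ε→D2 13×2=26, C-ζ→D2 6×8=48, C-η→D1 20×2=40
  delivery cost 231, fixed 244 → total 475.
Compare {D1, D2, D3}: delivery cost 223 + fixed 365 = 588.
Compare {D1, D3}: delivery cost 368 + fixed 271 = 639.
Compare {D2, D3}: delivery cost 478 + fixed 215 = 693.
All other subsets cost ≥ 588. Minimum total cost: 475.

475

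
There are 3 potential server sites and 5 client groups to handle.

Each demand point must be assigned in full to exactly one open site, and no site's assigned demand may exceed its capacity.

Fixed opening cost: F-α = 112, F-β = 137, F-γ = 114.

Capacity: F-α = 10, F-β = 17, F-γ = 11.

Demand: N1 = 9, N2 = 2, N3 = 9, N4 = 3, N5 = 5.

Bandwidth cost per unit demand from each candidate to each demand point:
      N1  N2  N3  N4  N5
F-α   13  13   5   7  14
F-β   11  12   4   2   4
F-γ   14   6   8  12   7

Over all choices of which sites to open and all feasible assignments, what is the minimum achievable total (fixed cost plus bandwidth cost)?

451

Open {F-β, F-γ}; cheapest assignment that respects the capacities:
  F-β (cap 17, load 17): N3, N4, N5 — cost 9×4 + 3×2 + 5×4 = 62
  F-γ (cap 11, load 11): N1, N2 — cost 9×14 + 2×6 = 138
  Shipping 200, fixed 251 → total 451.
  Any other capacity-feasible assignment to {F-β, F-γ} ships for at least 200.
Compare {F-α, F-β, F-γ}: its best feasible assignment gives total 545.
Every other set of open sites that can feasibly serve all demand totals ≥ 545 even under its best assignment. Minimum: 451.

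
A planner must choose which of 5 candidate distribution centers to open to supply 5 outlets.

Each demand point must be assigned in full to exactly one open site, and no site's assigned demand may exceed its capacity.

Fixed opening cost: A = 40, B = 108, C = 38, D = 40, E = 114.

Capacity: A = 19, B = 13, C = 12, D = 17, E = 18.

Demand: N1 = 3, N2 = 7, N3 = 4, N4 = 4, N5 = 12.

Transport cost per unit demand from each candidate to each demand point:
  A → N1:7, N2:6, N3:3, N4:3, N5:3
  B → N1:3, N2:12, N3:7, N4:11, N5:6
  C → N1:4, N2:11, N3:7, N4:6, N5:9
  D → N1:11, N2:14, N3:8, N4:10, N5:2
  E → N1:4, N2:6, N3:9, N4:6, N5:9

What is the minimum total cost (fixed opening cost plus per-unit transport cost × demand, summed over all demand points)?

191

Open {A, D}; cheapest assignment that respects the capacities:
  A (cap 19, load 18): N1, N2, N3, N4 — cost 3×7 + 7×6 + 4×3 + 4×3 = 87
  D (cap 17, load 12): N5 — cost 12×2 = 24
  Shipping 111, fixed 80 → total 191.
  Any other capacity-feasible assignment to {A, D} ships for at least 111.
Compare {A, C}: its best feasible assignment gives total 220.
Compare {A, C, D}: its best feasible assignment gives total 220.
Every other set of open sites that can feasibly serve all demand totals ≥ 220 even under its best assignment. Minimum: 191.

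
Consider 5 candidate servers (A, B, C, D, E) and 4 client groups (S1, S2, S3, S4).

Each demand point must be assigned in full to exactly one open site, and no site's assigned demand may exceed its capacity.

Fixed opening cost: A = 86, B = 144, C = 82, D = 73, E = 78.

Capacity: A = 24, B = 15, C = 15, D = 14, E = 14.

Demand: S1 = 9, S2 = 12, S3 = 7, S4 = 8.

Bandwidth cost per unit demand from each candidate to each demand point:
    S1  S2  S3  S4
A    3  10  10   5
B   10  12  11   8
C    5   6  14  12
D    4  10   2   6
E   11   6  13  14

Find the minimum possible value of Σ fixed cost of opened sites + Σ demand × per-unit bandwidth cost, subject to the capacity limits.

Open {A, E}; cheapest assignment that respects the capacities:
  A (cap 24, load 24): S1, S3, S4 — cost 9×3 + 7×10 + 8×5 = 137
  E (cap 14, load 12): S2 — cost 12×6 = 72
  Shipping 209, fixed 164 → total 373.
  Any other capacity-feasible assignment to {A, E} ships for at least 209.
Compare {A, C}: its best feasible assignment gives total 377.
Compare {A, D, E}: its best feasible assignment gives total 390.
Every other set of open sites that can feasibly serve all demand totals ≥ 377 even under its best assignment. Minimum: 373.

373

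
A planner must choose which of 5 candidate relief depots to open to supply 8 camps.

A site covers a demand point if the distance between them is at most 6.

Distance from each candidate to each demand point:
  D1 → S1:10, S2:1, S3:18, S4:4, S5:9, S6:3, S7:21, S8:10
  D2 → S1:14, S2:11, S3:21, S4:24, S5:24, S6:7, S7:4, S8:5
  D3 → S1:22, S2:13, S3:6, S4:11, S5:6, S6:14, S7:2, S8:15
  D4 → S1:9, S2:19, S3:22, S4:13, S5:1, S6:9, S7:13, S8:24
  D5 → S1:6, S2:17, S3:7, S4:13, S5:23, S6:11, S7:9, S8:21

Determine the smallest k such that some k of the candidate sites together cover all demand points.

4

Coverage sets (demand points within 6 of each site):
  D1: {S2, S4, S6}
  D2: {S7, S8}
  D3: {S3, S5, S7}
  D4: {S5}
  D5: {S1}
No 3 sites suffice: every size-3 union leaves at least one demand point uncovered.
But {D1, D2, D3, D5} covers everything, so the minimum is 4.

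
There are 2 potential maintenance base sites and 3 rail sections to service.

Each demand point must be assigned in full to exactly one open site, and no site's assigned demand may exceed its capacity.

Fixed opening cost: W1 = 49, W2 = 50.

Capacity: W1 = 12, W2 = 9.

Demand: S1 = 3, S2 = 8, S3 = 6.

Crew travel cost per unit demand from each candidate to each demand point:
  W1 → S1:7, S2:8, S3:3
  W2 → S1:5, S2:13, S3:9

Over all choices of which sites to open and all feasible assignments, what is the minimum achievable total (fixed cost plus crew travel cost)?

Open {W1, W2}; cheapest assignment that respects the capacities:
  W1 (cap 12, load 8): S2 — cost 8×8 = 64
  W2 (cap 9, load 9): S1, S3 — cost 3×5 + 6×9 = 69
  Shipping 133, fixed 99 → total 232.
  Any other capacity-feasible assignment to {W1, W2} ships for at least 133.
Total demand is 17 and no other set of sites has combined capacity ≥ 17, so {W1, W2} is the only feasible choice of open sites. Minimum: 232.

232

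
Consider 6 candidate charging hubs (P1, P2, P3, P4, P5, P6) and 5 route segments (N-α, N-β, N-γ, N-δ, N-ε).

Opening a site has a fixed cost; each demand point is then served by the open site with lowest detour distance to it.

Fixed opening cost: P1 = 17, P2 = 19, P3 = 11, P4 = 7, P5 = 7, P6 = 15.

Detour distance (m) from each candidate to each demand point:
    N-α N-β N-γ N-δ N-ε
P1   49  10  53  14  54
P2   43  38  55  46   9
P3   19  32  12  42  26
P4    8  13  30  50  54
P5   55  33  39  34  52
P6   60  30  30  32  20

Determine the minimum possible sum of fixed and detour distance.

Open {P1, P3, P4}: assign each demand point to its cheapest open site.
  N-α→P4 8, N-β→P1 10, N-γ→P3 12, N-δ→P1 14, N-ε→P3 26
  detour distance 70, fixed 35 → total 105.
Compare {P1, P2, P3, P4}: detour distance 53 + fixed 54 = 107.
Compare {P1, P3}: detour distance 81 + fixed 28 = 109.
Compare {P1, P2, P3}: detour distance 64 + fixed 47 = 111.
All other subsets cost ≥ 107. Minimum total cost: 105.

105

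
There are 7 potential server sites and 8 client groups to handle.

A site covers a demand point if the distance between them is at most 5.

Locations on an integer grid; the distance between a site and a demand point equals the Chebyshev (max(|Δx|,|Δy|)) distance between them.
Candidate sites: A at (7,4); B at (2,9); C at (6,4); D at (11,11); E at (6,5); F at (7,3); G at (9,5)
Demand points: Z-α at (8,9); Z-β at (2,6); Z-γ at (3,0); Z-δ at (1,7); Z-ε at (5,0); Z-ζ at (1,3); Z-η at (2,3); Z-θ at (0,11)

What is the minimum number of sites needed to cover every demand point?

Coverage sets (demand points within 5 of each site):
  A: {Z-α, Z-β, Z-γ, Z-ε, Z-η}
  B: {Z-β, Z-δ, Z-θ}
  C: {Z-α, Z-β, Z-γ, Z-δ, Z-ε, Z-ζ, Z-η}
  D: {Z-α}
  E: {Z-α, Z-β, Z-γ, Z-δ, Z-ε, Z-ζ, Z-η}
  F: {Z-β, Z-γ, Z-ε, Z-η}
  G: {Z-α, Z-ε}
No single site covers all 8 demand points.
But {B, C} covers everything, so the minimum is 2.

2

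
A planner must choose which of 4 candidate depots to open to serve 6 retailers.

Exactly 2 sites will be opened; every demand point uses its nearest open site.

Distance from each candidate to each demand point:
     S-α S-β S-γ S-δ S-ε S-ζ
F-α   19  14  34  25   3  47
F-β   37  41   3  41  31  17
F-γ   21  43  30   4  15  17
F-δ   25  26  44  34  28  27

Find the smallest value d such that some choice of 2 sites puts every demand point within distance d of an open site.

Open {F-α, F-β}.
  Farthest demand point is S-δ at distance 25 (to F-α); all others are ≤ 25.
With {F-α, F-γ} the worst case is 30.
With {F-γ, F-δ} the worst case is 30.
No size-2 selection achieves below 25.

25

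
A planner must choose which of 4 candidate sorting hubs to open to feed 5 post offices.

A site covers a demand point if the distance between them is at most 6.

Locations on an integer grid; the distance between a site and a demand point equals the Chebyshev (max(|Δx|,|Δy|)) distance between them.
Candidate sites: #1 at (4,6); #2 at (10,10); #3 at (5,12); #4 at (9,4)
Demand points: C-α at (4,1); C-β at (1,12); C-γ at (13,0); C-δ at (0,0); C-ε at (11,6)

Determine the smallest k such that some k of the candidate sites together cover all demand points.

2

Coverage sets (demand points within 6 of each site):
  #1: {C-α, C-β, C-δ}
  #2: {C-ε}
  #3: {C-β, C-ε}
  #4: {C-α, C-γ, C-ε}
No single site covers all 5 demand points.
But {#1, #4} covers everything, so the minimum is 2.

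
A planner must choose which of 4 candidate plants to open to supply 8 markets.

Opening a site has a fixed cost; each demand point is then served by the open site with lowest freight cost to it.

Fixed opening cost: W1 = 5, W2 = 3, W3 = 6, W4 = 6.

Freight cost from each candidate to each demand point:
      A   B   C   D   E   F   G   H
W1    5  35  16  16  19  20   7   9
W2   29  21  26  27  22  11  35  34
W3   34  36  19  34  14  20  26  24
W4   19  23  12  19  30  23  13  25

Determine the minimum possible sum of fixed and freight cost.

112

Open {W1, W2}: assign each demand point to its cheapest open site.
  A→W1 5, B→W2 21, C→W1 16, D→W1 16, E→W1 19, F→W2 11, G→W1 7, H→W1 9
  freight cost 104, fixed 8 → total 112.
Compare {W1, W2, W3}: freight cost 99 + fixed 14 = 113.
Compare {W1, W2, W4}: freight cost 100 + fixed 14 = 114.
Compare {W1, W2, W3, W4}: freight cost 95 + fixed 20 = 115.
All other subsets cost ≥ 113. Minimum total cost: 112.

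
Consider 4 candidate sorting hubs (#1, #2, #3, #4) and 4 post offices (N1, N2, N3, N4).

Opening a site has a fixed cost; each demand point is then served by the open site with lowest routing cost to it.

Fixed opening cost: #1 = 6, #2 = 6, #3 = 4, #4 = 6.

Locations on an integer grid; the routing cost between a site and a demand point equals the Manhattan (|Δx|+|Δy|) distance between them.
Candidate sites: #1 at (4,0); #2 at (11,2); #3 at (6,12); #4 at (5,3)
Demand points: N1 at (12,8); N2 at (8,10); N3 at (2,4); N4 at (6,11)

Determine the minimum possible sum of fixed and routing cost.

Open {#3, #4}: assign each demand point to its cheapest open site.
  N1→#3 10, N2→#3 4, N3→#4 4, N4→#3 1
  routing cost 19, fixed 10 → total 29.
Compare {#3}: routing cost 27 + fixed 4 = 31.
Compare {#1, #3}: routing cost 21 + fixed 10 = 31.
Compare {#2, #3, #4}: routing cost 16 + fixed 16 = 32.
All other subsets cost ≥ 31. Minimum total cost: 29.

29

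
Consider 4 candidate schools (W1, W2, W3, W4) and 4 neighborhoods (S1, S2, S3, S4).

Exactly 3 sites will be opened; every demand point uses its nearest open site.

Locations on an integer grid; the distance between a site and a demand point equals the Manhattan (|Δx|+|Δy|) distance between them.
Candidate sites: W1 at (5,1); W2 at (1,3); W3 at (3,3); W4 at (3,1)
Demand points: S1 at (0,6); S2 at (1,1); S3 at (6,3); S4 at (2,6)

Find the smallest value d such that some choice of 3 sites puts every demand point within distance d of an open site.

Open {W1, W2, W3}.
  Farthest demand point is S1 at distance 4 (to W2); all others are ≤ 4.
With {W1, W2, W4} the worst case is 4.
With {W2, W3, W4} the worst case is 4.
No size-3 selection achieves below 4.

4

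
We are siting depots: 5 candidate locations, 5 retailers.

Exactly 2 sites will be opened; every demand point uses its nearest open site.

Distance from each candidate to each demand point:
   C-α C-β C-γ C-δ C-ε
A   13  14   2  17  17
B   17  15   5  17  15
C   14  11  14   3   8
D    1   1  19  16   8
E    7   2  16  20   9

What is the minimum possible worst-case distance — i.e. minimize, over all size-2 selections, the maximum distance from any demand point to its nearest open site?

13

Open {A, C}.
  Farthest demand point is C-α at distance 13 (to A); all others are ≤ 13.
With {B, C} the worst case is 14.
With {C, D} the worst case is 14.
No size-2 selection achieves below 13.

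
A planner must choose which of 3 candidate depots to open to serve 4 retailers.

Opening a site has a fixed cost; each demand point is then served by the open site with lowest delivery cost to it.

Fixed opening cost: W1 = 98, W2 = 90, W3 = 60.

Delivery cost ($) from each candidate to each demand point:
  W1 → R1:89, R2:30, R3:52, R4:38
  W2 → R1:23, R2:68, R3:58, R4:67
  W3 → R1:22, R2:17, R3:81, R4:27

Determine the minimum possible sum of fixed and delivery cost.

207

Open {W3}: assign each demand point to its cheapest open site.
  R1→W3 22, R2→W3 17, R3→W3 81, R4→W3 27
  delivery cost 147, fixed 60 → total 207.
Compare {W2, W3}: delivery cost 124 + fixed 150 = 274.
Compare {W1, W3}: delivery cost 118 + fixed 158 = 276.
Compare {W2}: delivery cost 216 + fixed 90 = 306.
All other subsets cost ≥ 274. Minimum total cost: 207.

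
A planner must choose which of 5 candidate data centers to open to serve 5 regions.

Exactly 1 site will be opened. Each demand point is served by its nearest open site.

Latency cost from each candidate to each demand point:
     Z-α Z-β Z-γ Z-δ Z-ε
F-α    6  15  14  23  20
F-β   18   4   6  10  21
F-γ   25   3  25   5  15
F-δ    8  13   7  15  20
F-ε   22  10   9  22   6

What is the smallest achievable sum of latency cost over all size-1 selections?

Open {F-β}.
  Z-α→F-β 18, Z-β→F-β 4, Z-γ→F-β 6, Z-δ→F-β 10, Z-ε→F-β 21  ⇒ total 59.
Compare {F-δ}: total 63.
Compare {F-ε}: total 69.
No size-1 selection does better; minimum is 59.

59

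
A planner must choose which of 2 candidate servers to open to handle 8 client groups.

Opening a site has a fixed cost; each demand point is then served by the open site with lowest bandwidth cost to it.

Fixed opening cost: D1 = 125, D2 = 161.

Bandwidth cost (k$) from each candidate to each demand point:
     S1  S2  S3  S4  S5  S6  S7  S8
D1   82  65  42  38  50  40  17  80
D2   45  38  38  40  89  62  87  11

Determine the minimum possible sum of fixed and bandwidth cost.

539

Open {D1}: assign each demand point to its cheapest open site.
  S1→D1 82, S2→D1 65, S3→D1 42, S4→D1 38, S5→D1 50, S6→D1 40, S7→D1 17, S8→D1 80
  bandwidth cost 414, fixed 125 → total 539.
Compare {D1, D2}: bandwidth cost 277 + fixed 286 = 563.
Compare {D2}: bandwidth cost 410 + fixed 161 = 571.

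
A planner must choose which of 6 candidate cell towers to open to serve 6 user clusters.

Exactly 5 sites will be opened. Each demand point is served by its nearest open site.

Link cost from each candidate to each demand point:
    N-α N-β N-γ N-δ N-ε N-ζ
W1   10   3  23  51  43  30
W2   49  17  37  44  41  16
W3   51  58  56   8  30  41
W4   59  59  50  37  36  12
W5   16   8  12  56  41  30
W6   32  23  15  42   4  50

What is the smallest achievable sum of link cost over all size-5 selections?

Open {W1, W3, W4, W5, W6}.
  N-α→W1 10, N-β→W1 3, N-γ→W5 12, N-δ→W3 8, N-ε→W6 4, N-ζ→W4 12  ⇒ total 49.
Compare {W1, W2, W3, W4, W6}: total 52.
Compare {W1, W2, W3, W5, W6}: total 53.
No size-5 selection does better; minimum is 49.

49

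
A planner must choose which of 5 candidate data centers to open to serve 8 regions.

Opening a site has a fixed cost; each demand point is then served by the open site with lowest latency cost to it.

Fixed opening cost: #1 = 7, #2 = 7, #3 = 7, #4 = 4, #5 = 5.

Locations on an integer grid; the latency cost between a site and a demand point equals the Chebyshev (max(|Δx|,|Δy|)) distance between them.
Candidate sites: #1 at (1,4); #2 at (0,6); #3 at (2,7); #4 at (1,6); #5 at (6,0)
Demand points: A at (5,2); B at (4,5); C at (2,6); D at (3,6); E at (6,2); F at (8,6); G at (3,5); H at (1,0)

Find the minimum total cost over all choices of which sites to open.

Open {#4, #5}: assign each demand point to its cheapest open site.
  A→#5 2, B→#4 3, C→#4 1, D→#4 2, E→#5 2, F→#5 6, G→#4 2, H→#5 5
  latency cost 23, fixed 9 → total 32.
Compare {#3, #5}: latency cost 21 + fixed 12 = 33.
Compare {#4}: latency cost 30 + fixed 4 = 34.
Compare {#1, #5}: latency cost 23 + fixed 12 = 35.
All other subsets cost ≥ 33. Minimum total cost: 32.

32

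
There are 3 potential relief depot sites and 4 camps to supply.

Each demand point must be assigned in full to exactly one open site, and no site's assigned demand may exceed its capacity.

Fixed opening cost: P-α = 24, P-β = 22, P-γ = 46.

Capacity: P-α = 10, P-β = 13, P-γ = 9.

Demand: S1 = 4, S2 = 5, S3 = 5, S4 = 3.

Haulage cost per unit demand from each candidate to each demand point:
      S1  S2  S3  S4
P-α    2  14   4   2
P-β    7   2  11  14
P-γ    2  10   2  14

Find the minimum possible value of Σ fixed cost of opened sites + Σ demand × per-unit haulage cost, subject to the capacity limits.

110

Open {P-α, P-β}; cheapest assignment that respects the capacities:
  P-α (cap 10, load 8): S3, S4 — cost 5×4 + 3×2 = 26
  P-β (cap 13, load 9): S1, S2 — cost 4×7 + 5×2 = 38
  Shipping 64, fixed 46 → total 110.
  Any other capacity-feasible assignment to {P-α, P-β} ships for at least 64.
Compare {P-α, P-β, P-γ}: its best feasible assignment gives total 126.
Compare {P-β, P-γ}: its best feasible assignment gives total 138.
Every other set of open sites that can feasibly serve all demand totals ≥ 126 even under its best assignment. Minimum: 110.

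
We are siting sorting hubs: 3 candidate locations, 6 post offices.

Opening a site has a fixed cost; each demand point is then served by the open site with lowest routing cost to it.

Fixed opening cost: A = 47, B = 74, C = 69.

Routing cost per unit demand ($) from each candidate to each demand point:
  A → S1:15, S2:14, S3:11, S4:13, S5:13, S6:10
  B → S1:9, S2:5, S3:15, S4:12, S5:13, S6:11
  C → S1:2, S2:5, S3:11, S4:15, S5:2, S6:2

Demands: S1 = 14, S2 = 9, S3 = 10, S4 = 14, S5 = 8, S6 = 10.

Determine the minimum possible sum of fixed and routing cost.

Open {C}: assign each demand point to its cheapest open site.
  S1→C 14×2=28, S2→C 9×5=45, S3→C 10×11=110, S4→C 14×15=210, S5→C 8×2=16, S6→C 10×2=20
  routing cost 429, fixed 69 → total 498.
Compare {A, C}: routing cost 401 + fixed 116 = 517.
Compare {B, C}: routing cost 387 + fixed 143 = 530.
Compare {A, B, C}: routing cost 387 + fixed 190 = 577.
All other subsets cost ≥ 517. Minimum total cost: 498.

498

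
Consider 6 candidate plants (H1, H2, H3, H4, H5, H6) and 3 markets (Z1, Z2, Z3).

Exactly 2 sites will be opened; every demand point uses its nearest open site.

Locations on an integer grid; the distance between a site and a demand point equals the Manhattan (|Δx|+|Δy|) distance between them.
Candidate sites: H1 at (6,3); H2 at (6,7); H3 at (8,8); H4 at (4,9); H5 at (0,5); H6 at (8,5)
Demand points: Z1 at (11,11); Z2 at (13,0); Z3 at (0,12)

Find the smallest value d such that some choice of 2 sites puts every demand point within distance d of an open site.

Open {H1, H4}.
  Farthest demand point is Z2 at distance 10 (to H1); all others are ≤ 10.
With {H4, H6} the worst case is 10.
With {H5, H6} the worst case is 10.
No size-2 selection achieves below 10.

10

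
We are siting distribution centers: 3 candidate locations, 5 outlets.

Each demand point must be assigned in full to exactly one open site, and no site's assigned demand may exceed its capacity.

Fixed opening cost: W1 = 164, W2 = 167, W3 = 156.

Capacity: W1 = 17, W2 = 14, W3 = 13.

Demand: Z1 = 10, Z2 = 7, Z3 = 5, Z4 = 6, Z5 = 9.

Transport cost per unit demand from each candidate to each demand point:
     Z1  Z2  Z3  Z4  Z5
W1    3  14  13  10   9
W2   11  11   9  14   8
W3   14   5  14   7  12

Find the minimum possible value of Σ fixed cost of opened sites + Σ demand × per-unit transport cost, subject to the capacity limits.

Open {W1, W2, W3}; cheapest assignment that respects the capacities:
  W1 (cap 17, load 10): Z1 — cost 10×3 = 30
  W2 (cap 14, load 14): Z3, Z5 — cost 5×9 + 9×8 = 117
  W3 (cap 13, load 13): Z2, Z4 — cost 7×5 + 6×7 = 77
  Shipping 224, fixed 487 → total 711.
  Any other capacity-feasible assignment to {W1, W2, W3} ships for at least 224.
Total demand is 37 and no other set of sites has combined capacity ≥ 37, so {W1, W2, W3} is the only feasible choice of open sites. Minimum: 711.

711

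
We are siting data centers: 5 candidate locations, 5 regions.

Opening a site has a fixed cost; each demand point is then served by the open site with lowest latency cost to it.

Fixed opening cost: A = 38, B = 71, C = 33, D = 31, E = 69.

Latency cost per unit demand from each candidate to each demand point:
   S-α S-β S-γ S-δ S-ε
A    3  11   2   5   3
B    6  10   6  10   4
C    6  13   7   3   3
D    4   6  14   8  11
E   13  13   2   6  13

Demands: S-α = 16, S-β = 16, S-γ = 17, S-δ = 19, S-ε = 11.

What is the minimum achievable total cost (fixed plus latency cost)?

370

Open {A, C, D}: assign each demand point to its cheapest open site.
  S-α→A 16×3=48, S-β→D 16×6=96, S-γ→A 17×2=34, S-δ→C 19×3=57, S-ε→A 11×3=33
  latency cost 268, fixed 102 → total 370.
Compare {A, D}: latency cost 306 + fixed 69 = 375.
Compare {C, D, E}: latency cost 284 + fixed 133 = 417.
Compare {A, C}: latency cost 348 + fixed 71 = 419.
All other subsets cost ≥ 375. Minimum total cost: 370.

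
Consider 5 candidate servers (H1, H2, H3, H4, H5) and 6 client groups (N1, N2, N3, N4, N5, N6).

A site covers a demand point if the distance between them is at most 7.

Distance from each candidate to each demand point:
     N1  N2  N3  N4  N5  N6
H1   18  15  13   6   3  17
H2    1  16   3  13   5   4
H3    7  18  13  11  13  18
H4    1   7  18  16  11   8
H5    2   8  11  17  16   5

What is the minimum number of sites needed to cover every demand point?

Coverage sets (demand points within 7 of each site):
  H1: {N4, N5}
  H2: {N1, N3, N5, N6}
  H3: {N1}
  H4: {N1, N2}
  H5: {N1, N6}
No 2 sites suffice: every size-2 union leaves at least one demand point uncovered.
But {H1, H2, H4} covers everything, so the minimum is 3.

3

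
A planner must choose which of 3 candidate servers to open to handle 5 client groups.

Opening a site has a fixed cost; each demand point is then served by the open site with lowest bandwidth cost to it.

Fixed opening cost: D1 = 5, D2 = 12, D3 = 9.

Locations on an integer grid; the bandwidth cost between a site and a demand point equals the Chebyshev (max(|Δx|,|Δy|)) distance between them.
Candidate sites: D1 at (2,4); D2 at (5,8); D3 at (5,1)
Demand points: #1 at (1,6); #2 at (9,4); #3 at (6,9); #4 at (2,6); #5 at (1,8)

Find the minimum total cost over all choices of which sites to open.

25

Open {D1}: assign each demand point to its cheapest open site.
  #1→D1 2, #2→D1 7, #3→D1 5, #4→D1 2, #5→D1 4
  bandwidth cost 20, fixed 5 → total 25.
Compare {D2}: bandwidth cost 16 + fixed 12 = 28.
Compare {D1, D2}: bandwidth cost 13 + fixed 17 = 30.
Compare {D1, D3}: bandwidth cost 17 + fixed 14 = 31.
All other subsets cost ≥ 28. Minimum total cost: 25.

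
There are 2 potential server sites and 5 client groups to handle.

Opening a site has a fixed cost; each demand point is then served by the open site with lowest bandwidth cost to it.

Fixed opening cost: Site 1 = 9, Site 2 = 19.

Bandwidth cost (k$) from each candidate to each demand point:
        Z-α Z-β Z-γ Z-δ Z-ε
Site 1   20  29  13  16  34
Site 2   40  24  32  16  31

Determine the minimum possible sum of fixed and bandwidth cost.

Open {Site 1}: assign each demand point to its cheapest open site.
  Z-α→Site 1 20, Z-β→Site 1 29, Z-γ→Site 1 13, Z-δ→Site 1 16, Z-ε→Site 1 34
  bandwidth cost 112, fixed 9 → total 121.
Compare {Site 1, Site 2}: bandwidth cost 104 + fixed 28 = 132.
Compare {Site 2}: bandwidth cost 143 + fixed 19 = 162.

121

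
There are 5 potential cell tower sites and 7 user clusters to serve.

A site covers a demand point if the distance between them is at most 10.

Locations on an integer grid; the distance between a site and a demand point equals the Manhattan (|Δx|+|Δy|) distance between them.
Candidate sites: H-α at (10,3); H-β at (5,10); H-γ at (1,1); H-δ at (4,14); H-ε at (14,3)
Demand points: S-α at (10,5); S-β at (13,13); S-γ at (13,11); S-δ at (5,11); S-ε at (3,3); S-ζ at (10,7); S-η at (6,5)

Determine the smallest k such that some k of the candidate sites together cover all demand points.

Coverage sets (demand points within 10 of each site):
  H-α: {S-α, S-ε, S-ζ, S-η}
  H-β: {S-α, S-γ, S-δ, S-ε, S-ζ, S-η}
  H-γ: {S-ε, S-η}
  H-δ: {S-β, S-δ}
  H-ε: {S-α, S-γ, S-ζ, S-η}
No single site covers all 7 demand points.
But {H-β, H-δ} covers everything, so the minimum is 2.

2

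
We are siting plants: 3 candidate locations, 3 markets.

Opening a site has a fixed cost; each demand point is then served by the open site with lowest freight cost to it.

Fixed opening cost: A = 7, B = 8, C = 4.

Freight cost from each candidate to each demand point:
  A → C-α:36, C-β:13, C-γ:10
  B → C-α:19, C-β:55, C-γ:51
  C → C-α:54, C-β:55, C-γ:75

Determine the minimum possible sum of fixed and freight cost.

Open {A, B}: assign each demand point to its cheapest open site.
  C-α→B 19, C-β→A 13, C-γ→A 10
  freight cost 42, fixed 15 → total 57.
Compare {A, B, C}: freight cost 42 + fixed 19 = 61.
Compare {A}: freight cost 59 + fixed 7 = 66.
Compare {A, C}: freight cost 59 + fixed 11 = 70.
All other subsets cost ≥ 61. Minimum total cost: 57.

57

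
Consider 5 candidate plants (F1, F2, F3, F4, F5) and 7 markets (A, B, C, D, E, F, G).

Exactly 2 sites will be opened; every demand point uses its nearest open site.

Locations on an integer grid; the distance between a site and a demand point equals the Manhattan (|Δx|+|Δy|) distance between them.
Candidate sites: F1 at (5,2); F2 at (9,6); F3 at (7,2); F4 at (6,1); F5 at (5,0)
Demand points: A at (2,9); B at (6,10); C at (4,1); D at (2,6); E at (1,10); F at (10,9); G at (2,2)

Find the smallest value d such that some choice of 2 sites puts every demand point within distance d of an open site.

Open {F1, F2}.
  Farthest demand point is E at distance 12 (to F1); all others are ≤ 12.
With {F1, F3} the worst case is 12.
With {F1, F4} the worst case is 12.
No size-2 selection achieves below 12.

12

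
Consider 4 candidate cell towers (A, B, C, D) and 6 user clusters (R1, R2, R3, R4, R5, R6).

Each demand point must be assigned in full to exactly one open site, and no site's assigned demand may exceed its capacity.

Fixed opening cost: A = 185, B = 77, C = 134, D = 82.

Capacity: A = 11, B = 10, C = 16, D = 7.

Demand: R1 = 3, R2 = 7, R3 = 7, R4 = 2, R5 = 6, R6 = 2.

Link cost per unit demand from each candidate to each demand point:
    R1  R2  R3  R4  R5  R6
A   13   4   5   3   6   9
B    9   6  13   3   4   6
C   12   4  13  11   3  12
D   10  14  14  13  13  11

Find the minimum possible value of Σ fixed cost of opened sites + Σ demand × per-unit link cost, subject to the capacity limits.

460

Open {A, C}; cheapest assignment that respects the capacities:
  A (cap 11, load 11): R3, R4, R6 — cost 7×5 + 2×3 + 2×9 = 59
  C (cap 16, load 16): R1, R2, R5 — cost 3×12 + 7×4 + 6×3 = 82
  Shipping 141, fixed 319 → total 460.
  Any other capacity-feasible assignment to {A, C} ships for at least 141.
Compare {B, C, D}: its best feasible assignment gives total 482.
Compare {A, B, C}: its best feasible assignment gives total 522.
Every other set of open sites that can feasibly serve all demand totals ≥ 482 even under its best assignment. Minimum: 460.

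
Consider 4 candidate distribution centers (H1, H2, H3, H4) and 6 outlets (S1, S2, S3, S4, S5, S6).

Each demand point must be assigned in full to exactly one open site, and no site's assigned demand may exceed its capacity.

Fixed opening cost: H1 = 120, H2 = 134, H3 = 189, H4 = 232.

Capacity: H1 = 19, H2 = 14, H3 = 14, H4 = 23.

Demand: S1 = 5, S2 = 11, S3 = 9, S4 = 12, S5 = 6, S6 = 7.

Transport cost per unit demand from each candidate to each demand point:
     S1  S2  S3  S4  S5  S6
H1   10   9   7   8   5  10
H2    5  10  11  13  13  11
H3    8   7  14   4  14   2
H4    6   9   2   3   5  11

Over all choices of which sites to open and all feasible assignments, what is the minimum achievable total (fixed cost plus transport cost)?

771

Open {H1, H2, H4}; cheapest assignment that respects the capacities:
  H1 (cap 19, load 17): S2, S5 — cost 11×9 + 6×5 = 129
  H2 (cap 14, load 12): S1, S6 — cost 5×5 + 7×11 = 102
  H4 (cap 23, load 21): S3, S4 — cost 9×2 + 12×3 = 54
  Shipping 285, fixed 486 → total 771.
  Any other capacity-feasible assignment to {H1, H2, H4} ships for at least 285.
Compare {H1, H3, H4}: its best feasible assignment gives total 778.
Compare {H1, H2, H3, H4}: its best feasible assignment gives total 897.
Every other set of open sites that can feasibly serve all demand totals ≥ 778 even under its best assignment. Minimum: 771.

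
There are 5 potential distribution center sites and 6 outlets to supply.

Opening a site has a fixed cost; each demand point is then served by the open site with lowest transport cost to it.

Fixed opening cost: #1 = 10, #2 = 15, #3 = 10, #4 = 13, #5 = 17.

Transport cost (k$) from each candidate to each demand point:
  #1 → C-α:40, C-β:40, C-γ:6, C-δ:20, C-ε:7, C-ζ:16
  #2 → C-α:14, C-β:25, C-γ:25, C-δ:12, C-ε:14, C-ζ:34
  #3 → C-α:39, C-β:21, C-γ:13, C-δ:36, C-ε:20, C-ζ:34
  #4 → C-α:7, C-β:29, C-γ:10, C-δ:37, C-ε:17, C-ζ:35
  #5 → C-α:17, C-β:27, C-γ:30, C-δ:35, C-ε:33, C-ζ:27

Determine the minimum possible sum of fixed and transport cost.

105

Open {#1, #2}: assign each demand point to its cheapest open site.
  C-α→#2 14, C-β→#2 25, C-γ→#1 6, C-δ→#2 12, C-ε→#1 7, C-ζ→#1 16
  transport cost 80, fixed 25 → total 105.
Compare {#1, #4}: transport cost 85 + fixed 23 = 108.
Compare {#1, #3, #4}: transport cost 77 + fixed 33 = 110.
Compare {#1, #2, #3}: transport cost 76 + fixed 35 = 111.
All other subsets cost ≥ 108. Minimum total cost: 105.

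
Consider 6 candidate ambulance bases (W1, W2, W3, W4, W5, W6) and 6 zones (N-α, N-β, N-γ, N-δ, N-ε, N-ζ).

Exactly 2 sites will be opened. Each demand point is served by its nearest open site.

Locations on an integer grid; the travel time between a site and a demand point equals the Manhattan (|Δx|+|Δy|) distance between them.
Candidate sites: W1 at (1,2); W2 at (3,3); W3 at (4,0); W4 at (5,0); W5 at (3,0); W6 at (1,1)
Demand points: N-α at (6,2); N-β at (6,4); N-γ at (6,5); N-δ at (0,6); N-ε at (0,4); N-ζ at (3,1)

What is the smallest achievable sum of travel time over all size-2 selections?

Open {W1, W2}.
  N-α→W2 4, N-β→W2 4, N-γ→W2 5, N-δ→W1 5, N-ε→W1 3, N-ζ→W2 2  ⇒ total 23.
Compare {W2, W4}: total 24.
Compare {W2, W5}: total 24.
No size-2 selection does better; minimum is 23.

23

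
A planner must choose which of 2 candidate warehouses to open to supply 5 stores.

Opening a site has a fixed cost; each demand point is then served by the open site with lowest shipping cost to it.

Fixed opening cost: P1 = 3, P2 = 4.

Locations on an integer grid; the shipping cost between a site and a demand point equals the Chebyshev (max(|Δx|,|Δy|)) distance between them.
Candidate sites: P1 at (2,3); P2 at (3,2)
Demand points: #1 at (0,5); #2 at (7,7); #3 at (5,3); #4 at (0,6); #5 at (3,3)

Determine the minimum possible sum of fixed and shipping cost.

17

Open {P1}: assign each demand point to its cheapest open site.
  #1→P1 2, #2→P1 5, #3→P1 3, #4→P1 3, #5→P1 1
  shipping cost 14, fixed 3 → total 17.
Compare {P2}: shipping cost 15 + fixed 4 = 19.
Compare {P1, P2}: shipping cost 13 + fixed 7 = 20.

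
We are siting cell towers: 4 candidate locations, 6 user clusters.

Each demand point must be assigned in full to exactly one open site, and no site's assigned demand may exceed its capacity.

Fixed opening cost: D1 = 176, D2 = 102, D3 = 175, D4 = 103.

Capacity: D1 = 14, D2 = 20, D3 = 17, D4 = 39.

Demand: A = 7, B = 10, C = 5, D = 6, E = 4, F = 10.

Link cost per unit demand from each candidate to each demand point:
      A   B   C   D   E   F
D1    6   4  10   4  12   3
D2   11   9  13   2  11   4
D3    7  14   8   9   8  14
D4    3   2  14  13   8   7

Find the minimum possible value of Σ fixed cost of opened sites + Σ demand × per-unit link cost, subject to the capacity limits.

400

Open {D2, D4}; cheapest assignment that respects the capacities:
  D2 (cap 20, load 16): D, F — cost 6×2 + 10×4 = 52
  D4 (cap 39, load 26): A, B, C, E — cost 7×3 + 10×2 + 5×14 + 4×8 = 143
  Shipping 195, fixed 205 → total 400.
  Any other capacity-feasible assignment to {D2, D4} ships for at least 195.
Compare {D1, D4}: its best feasible assignment gives total 496.
Compare {D3, D4}: its best feasible assignment gives total 515.
Every other set of open sites that can feasibly serve all demand totals ≥ 496 even under its best assignment. Minimum: 400.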